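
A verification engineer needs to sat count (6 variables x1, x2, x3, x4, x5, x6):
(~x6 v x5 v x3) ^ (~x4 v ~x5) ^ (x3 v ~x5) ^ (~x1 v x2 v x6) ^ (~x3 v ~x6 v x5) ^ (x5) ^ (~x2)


CNF with 7 clauses over 6 vars (64 assignments).
An assignment satisfies CNF iff every clause has >=1 true literal.
Check each row (bits = x1,x2,x3,x4,x5,x6; clause T/F shown):
  row 0 [000000]: clauses=TTTTTFT -> 0
  row 1 [000001]: clauses=FTTTTFT -> 0
  row 2 [000010]: clauses=TTFTTTT -> 0
  row 3 [000011]: clauses=TTFTTTT -> 0
  row 4 [000100]: clauses=TTTTTFT -> 0
  (every remaining row is evaluated the same way; all 64 results are listed next)
Full result column, 8 rows per line (x1,x2,x3 fixed per line; x4,x5,x6 runs 000..111 left to right):
  rows 0-7 [x1,x2,x3=000]: 00000000  (ones: 0)
  rows 8-15 [x1,x2,x3=001]: 00110000  (ones: 2)
  rows 16-23 [x1,x2,x3=010]: 00000000  (ones: 0)
  rows 24-31 [x1,x2,x3=011]: 00000000  (ones: 0)
  rows 32-39 [x1,x2,x3=100]: 00000000  (ones: 0)
  rows 40-47 [x1,x2,x3=101]: 00010000  (ones: 1)
  rows 48-55 [x1,x2,x3=110]: 00000000  (ones: 0)
  rows 56-63 [x1,x2,x3=111]: 00000000  (ones: 0)
Satisfying assignments = 0+2+0+0+0+1+0+0 = 3

3


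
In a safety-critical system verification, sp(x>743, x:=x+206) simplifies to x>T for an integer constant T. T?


Formula: sp(P, x:=E) = exists old_x. (x = E[old_x/x]) AND P[old_x/x] (old_x is the value of x before the assignment; eliminate old_x by solving x = E[old_x/x] for old_x)
Step 1: Precondition P: x>743, i.e. old_x > 743
Step 2: Assignment gives x = old_x + 206, so old_x = x - 206
Step 3: Substitute into P: x - 206 > 743
Step 4: Simplify: x > 743+206 = 949

949


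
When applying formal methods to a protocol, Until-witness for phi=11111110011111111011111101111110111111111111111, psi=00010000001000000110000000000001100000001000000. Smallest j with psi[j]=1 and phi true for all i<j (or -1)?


(phi U psi) at 0: need smallest j with psi[j]=1 and phi[i]=1 for all i in [0,j).
Scan from step 0:
  step 0: phi=1, psi=0 -> continue
  step 1: phi=1, psi=0 -> continue
  step 2: phi=1, psi=0 -> continue
  step 3: psi=1 and phi held for [0,3) -> witness found
Witness step = 3

3


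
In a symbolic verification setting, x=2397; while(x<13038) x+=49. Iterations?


Step 1: x goes from 2397 toward 13038 by 49; the body runs while x<13038, so iterations = ceil((bound-start)/step)
Step 2: Distance=10641
Step 3: ceil(10641/49)=218

218


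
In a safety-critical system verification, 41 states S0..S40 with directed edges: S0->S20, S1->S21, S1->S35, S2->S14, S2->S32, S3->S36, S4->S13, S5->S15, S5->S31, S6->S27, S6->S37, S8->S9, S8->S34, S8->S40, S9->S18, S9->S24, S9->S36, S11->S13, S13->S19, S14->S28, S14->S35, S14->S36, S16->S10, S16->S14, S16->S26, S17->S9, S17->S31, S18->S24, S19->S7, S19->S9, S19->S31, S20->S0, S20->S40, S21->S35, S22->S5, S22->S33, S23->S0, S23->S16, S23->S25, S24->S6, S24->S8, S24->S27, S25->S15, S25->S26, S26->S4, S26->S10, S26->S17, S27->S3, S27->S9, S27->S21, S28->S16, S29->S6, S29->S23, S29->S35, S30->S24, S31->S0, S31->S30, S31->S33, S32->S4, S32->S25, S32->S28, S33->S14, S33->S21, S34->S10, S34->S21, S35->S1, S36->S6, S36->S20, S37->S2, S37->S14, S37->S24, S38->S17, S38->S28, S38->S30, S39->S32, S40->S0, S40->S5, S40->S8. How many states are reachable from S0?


BFS from S0:
  layer 0: {S0}
  layer 1: {S20}
  layer 2: {S40}
  layer 3: {S5, S8}
  layer 4: {S9, S15, S31, S34}
  layer 5: {S10, S18, S21, S24, S30, S33, S36}
  layer 6: {S6, S14, S27, S35}
  layer 7: {S1, S3, S28, S37}
  layer 8: {S2, S16}
  layer 9: {S26, S32}
  layer 10: {S4, S17, S25}
  layer 11: {S13}
  layer 12: {S19}
  layer 13: {S7}
Reachable set: {S0, S1, S2, S3, S4, S5, S6, S7, S8, S9, S10, S13, S14, S15, S16, S17, S18, S19, S20, S21, S24, S25, S26, S27, S28, S30, S31, S32, S33, S34, S35, S36, S37, S40}
Count = 34

34


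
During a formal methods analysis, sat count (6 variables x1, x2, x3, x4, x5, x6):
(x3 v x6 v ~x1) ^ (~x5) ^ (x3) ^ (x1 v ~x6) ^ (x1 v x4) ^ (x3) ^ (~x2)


CNF with 7 clauses over 6 vars (64 assignments).
An assignment satisfies CNF iff every clause has >=1 true literal.
Check each row (bits = x1,x2,x3,x4,x5,x6; clause T/F shown):
  row 0 [000000]: clauses=TTFTFFT -> 0
  row 1 [000001]: clauses=TTFFFFT -> 0
  row 2 [000010]: clauses=TFFTFFT -> 0
  row 3 [000011]: clauses=TFFFFFT -> 0
  row 4 [000100]: clauses=TTFTTFT -> 0
  (every remaining row is evaluated the same way; all 64 results are listed next)
Full result column, 8 rows per line (x1,x2,x3 fixed per line; x4,x5,x6 runs 000..111 left to right):
  rows 0-7 [x1,x2,x3=000]: 00000000  (ones: 0)
  rows 8-15 [x1,x2,x3=001]: 00001000  (ones: 1)
  rows 16-23 [x1,x2,x3=010]: 00000000  (ones: 0)
  rows 24-31 [x1,x2,x3=011]: 00000000  (ones: 0)
  rows 32-39 [x1,x2,x3=100]: 00000000  (ones: 0)
  rows 40-47 [x1,x2,x3=101]: 11001100  (ones: 4)
  rows 48-55 [x1,x2,x3=110]: 00000000  (ones: 0)
  rows 56-63 [x1,x2,x3=111]: 00000000  (ones: 0)
Satisfying assignments = 0+1+0+0+0+4+0+0 = 5

5


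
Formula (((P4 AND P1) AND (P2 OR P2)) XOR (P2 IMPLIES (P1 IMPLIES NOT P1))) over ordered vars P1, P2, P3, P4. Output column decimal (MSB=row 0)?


Formula: (((P4 AND P1) AND (P2 OR P2)) XOR (P2 IMPLIES (P1 IMPLIES NOT P1))) over P1, P2, P3, P4 (16 rows)
Evaluate each row (bits = P1,P2,P3,P4, MSB first):
  row 0 [0000]: (((0 AND 0) AND (0 OR 0)) XOR (0 IMPLIES (0 IMPLIES NOT 0))) -> 1
  row 1 [0001]: (((1 AND 0) AND (0 OR 0)) XOR (0 IMPLIES (0 IMPLIES NOT 0))) -> 1
  row 2 [0010]: (((0 AND 0) AND (0 OR 0)) XOR (0 IMPLIES (0 IMPLIES NOT 0))) -> 1
  row 3 [0011]: (((1 AND 0) AND (0 OR 0)) XOR (0 IMPLIES (0 IMPLIES NOT 0))) -> 1
  row 4 [0100]: (((0 AND 0) AND (1 OR 1)) XOR (1 IMPLIES (0 IMPLIES NOT 0))) -> 1
  row 5 [0101]: (((1 AND 0) AND (1 OR 1)) XOR (1 IMPLIES (0 IMPLIES NOT 0))) -> 1
  row 6 [0110]: (((0 AND 0) AND (1 OR 1)) XOR (1 IMPLIES (0 IMPLIES NOT 0))) -> 1
  row 7 [0111]: (((1 AND 0) AND (1 OR 1)) XOR (1 IMPLIES (0 IMPLIES NOT 0))) -> 1
  row 8 [1000]: (((0 AND 1) AND (0 OR 0)) XOR (0 IMPLIES (1 IMPLIES NOT 1))) -> 1
  row 9 [1001]: (((1 AND 1) AND (0 OR 0)) XOR (0 IMPLIES (1 IMPLIES NOT 1))) -> 1
  row 10 [1010]: (((0 AND 1) AND (0 OR 0)) XOR (0 IMPLIES (1 IMPLIES NOT 1))) -> 1
  row 11 [1011]: (((1 AND 1) AND (0 OR 0)) XOR (0 IMPLIES (1 IMPLIES NOT 1))) -> 1
  row 12 [1100]: (((0 AND 1) AND (1 OR 1)) XOR (1 IMPLIES (1 IMPLIES NOT 1))) -> 0
  row 13 [1101]: (((1 AND 1) AND (1 OR 1)) XOR (1 IMPLIES (1 IMPLIES NOT 1))) -> 1
  row 14 [1110]: (((0 AND 1) AND (1 OR 1)) XOR (1 IMPLIES (1 IMPLIES NOT 1))) -> 0
  row 15 [1111]: (((1 AND 1) AND (1 OR 1)) XOR (1 IMPLIES (1 IMPLIES NOT 1))) -> 1
Full result column, 4 rows per line (P1,P2 fixed per line; P3,P4 runs 00..11 left to right):
  rows 0-3 [P1,P2=00]: 1111  = hex F
  rows 4-7 [P1,P2=01]: 1111  = hex F
  rows 8-11 [P1,P2=10]: 1111  = hex F
  rows 12-15 [P1,P2=11]: 0101  = hex 5
Output column (row 0 .. row 15) = 1111111111110101
Output column grouped in 4s = 1111 1111 1111 0101 = 0xFFF5
Convert to decimal digit by digit (value = value*16 + digit):
  F -> 15
  15*16 + 15 (F) = 255
  255*16 + 15 (F) = 4095
  4095*16 + 5 = 65525
Decimal = 65525

65525


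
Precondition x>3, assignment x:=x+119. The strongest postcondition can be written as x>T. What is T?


Formula: sp(P, x:=E) = exists old_x. (x = E[old_x/x]) AND P[old_x/x] (old_x is the value of x before the assignment; eliminate old_x by solving x = E[old_x/x] for old_x)
Step 1: Precondition P: x>3, i.e. old_x > 3
Step 2: Assignment gives x = old_x + 119, so old_x = x - 119
Step 3: Substitute into P: x - 119 > 3
Step 4: Simplify: x > 3+119 = 122

122


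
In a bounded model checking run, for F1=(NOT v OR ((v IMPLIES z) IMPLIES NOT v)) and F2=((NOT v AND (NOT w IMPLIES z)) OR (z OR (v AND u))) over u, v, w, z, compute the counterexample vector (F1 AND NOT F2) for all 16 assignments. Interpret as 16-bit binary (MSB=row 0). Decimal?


F1 = (NOT v OR ((v IMPLIES z) IMPLIES NOT v))
F2 = ((NOT v AND (NOT w IMPLIES z)) OR (z OR (v AND u)))
Counterexample to F1=>F2 is where F1=1 and F2=0.
Evaluate each row (bits = u,v,w,z, MSB first):
  row 0 [0000]: F1=1 F2=0 -> F1&~F2 -> 1
  row 1 [0001]: F1=1 F2=1 -> F1&~F2 -> 0
  row 2 [0010]: F1=1 F2=1 -> F1&~F2 -> 0
  row 3 [0011]: F1=1 F2=1 -> F1&~F2 -> 0
  row 4 [0100]: F1=1 F2=0 -> F1&~F2 -> 1
  row 5 [0101]: F1=0 F2=1 -> F1&~F2 -> 0
  row 6 [0110]: F1=1 F2=0 -> F1&~F2 -> 1
  row 7 [0111]: F1=0 F2=1 -> F1&~F2 -> 0
  row 8 [1000]: F1=1 F2=0 -> F1&~F2 -> 1
  row 9 [1001]: F1=1 F2=1 -> F1&~F2 -> 0
  row 10 [1010]: F1=1 F2=1 -> F1&~F2 -> 0
  row 11 [1011]: F1=1 F2=1 -> F1&~F2 -> 0
  row 12 [1100]: F1=1 F2=1 -> F1&~F2 -> 0
  row 13 [1101]: F1=0 F2=1 -> F1&~F2 -> 0
  row 14 [1110]: F1=1 F2=1 -> F1&~F2 -> 0
  row 15 [1111]: F1=0 F2=1 -> F1&~F2 -> 0
Full result column, 4 rows per line (u,v fixed per line; w,z runs 00..11 left to right):
  rows 0-3 [u,v=00]: 1000  = hex 8
  rows 4-7 [u,v=01]: 1010  = hex A
  rows 8-11 [u,v=10]: 1000  = hex 8
  rows 12-15 [u,v=11]: 0000  = hex 0
Counterexample vector (row 0 .. row 15) = 1000101010000000
Output column grouped in 4s = 1000 1010 1000 0000 = 0x8A80
Convert to decimal digit by digit (value = value*16 + digit):
  8 -> 8
  8*16 + 10 (A) = 138
  138*16 + 8 = 2216
  2216*16 + 0 = 35456
Decimal = 35456

35456


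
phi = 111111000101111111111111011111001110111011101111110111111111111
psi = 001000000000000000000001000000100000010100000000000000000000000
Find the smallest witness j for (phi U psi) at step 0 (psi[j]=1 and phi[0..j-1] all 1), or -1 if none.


(phi U psi) at 0: need smallest j with psi[j]=1 and phi[i]=1 for all i in [0,j).
Scan from step 0:
  step 0: phi=1, psi=0 -> continue
  step 1: phi=1, psi=0 -> continue
  step 2: psi=1 and phi held for [0,2) -> witness found
Witness step = 2

2


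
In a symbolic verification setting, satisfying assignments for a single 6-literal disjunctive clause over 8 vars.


Step 1: Total=2^8=256
Step 2: Unsat when all 6 false: 2^2=4
Step 3: Sat=256-4=252

252


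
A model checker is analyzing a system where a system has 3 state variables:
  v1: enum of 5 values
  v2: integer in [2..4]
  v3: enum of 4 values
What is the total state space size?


State space = product of domain sizes of all variables.
Domain sizes:
  v1 (enum of 5 values): 5
  v2 (integer in [2..4]): 3
  v3 (enum of 4 values): 4
Product = 5 * 3 * 4 = 60

60


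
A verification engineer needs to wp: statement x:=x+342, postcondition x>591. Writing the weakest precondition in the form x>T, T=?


Formula: wp(x:=E, P) = P[E/x] (substitute E for x in postcondition)
Step 1: Postcondition: x>591
Step 2: Substitute x+342 for x: x+342>591
Step 3: Solve for x: x > 591-342 = 249

249


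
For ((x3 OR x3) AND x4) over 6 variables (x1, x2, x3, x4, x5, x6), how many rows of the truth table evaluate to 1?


Formula: ((x3 OR x3) AND x4) over 6 vars (64 rows)
Evaluate each row (x1, x2, x3, x4, x5, x6 as bits, MSB first):
  row 0 [000000]: ((0 OR 0) AND 0) -> 0
  row 1 [000001]: ((0 OR 0) AND 0) -> 0
  row 2 [000010]: ((0 OR 0) AND 0) -> 0
  row 3 [000011]: ((0 OR 0) AND 0) -> 0
  row 4 [000100]: ((0 OR 0) AND 1) -> 0
  (every remaining row is evaluated the same way; all 64 results are listed next)
Full result column, 8 rows per line (x1,x2,x3 fixed per line; x4,x5,x6 runs 000..111 left to right):
  rows 0-7 [x1,x2,x3=000]: 00000000  (ones: 0)
  rows 8-15 [x1,x2,x3=001]: 00001111  (ones: 4)
  rows 16-23 [x1,x2,x3=010]: 00000000  (ones: 0)
  rows 24-31 [x1,x2,x3=011]: 00001111  (ones: 4)
  rows 32-39 [x1,x2,x3=100]: 00000000  (ones: 0)
  rows 40-47 [x1,x2,x3=101]: 00001111  (ones: 4)
  rows 48-55 [x1,x2,x3=110]: 00000000  (ones: 0)
  rows 56-63 [x1,x2,x3=111]: 00001111  (ones: 4)
Count of 1-rows = 0+4+0+4+0+4+0+4 = 16

16


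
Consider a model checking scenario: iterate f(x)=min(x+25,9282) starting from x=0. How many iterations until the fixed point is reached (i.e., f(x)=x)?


Step 1: x=0, cap=9282, increment=25
Step 2: x grows by 25 each step until capped at 9282; fixed point is x=9282
Step 3: iterations = ceil(9282/25) = 372

372


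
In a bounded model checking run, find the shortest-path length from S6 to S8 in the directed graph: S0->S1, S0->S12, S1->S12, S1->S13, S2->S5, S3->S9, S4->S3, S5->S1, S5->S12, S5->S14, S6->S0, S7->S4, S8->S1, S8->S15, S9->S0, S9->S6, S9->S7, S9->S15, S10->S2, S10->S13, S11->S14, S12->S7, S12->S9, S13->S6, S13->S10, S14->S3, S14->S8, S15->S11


BFS layer-by-layer from S6:
  dist 0: {S6}
  dist 1: {S0}
  dist 2: {S1, S12}
  dist 3: {S7, S9, S13}
  dist 4: {S4, S10, S15}
  dist 5: {S2, S3, S11}
  dist 6: {S5, S14}
  dist 7: {S8}
  -> S8 reached at distance 7
Shortest path length = 7

7


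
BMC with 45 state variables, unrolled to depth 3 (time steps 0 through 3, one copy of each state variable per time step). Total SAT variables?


BMC unrolls to depth k, creating one copy of each state var for steps 0..k.
Step count = 3 + 1 = 4 (steps 0 through 3)
Vars per step = 45
Total = 45 * 4 = 180

180


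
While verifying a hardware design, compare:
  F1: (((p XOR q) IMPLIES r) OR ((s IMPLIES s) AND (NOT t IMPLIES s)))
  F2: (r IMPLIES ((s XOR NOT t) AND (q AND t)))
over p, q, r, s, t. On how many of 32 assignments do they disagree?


F1 = (((p XOR q) IMPLIES r) OR ((s IMPLIES s) AND (NOT t IMPLIES s)))
F2 = (r IMPLIES ((s XOR NOT t) AND (q AND t)))
Evaluate both on each of 32 rows (bits = p,q,r,s,t):
  row 0 [00000]: F1=1 F2=1 -> 0
  row 1 [00001]: F1=1 F2=1 -> 0
  row 2 [00010]: F1=1 F2=1 -> 0
  row 3 [00011]: F1=1 F2=1 -> 0
  row 4 [00100]: F1=1 F2=0 (differ) -> 1
  row 5 [00101]: F1=1 F2=0 (differ) -> 1
  row 6 [00110]: F1=1 F2=0 (differ) -> 1
  row 7 [00111]: F1=1 F2=0 (differ) -> 1
  row 8 [01000]: F1=0 F2=1 (differ) -> 1
  row 9 [01001]: F1=1 F2=1 -> 0
  row 10 [01010]: F1=1 F2=1 -> 0
  row 11 [01011]: F1=1 F2=1 -> 0
  row 12 [01100]: F1=1 F2=0 (differ) -> 1
  row 13 [01101]: F1=1 F2=0 (differ) -> 1
  row 14 [01110]: F1=1 F2=0 (differ) -> 1
  row 15 [01111]: F1=1 F2=1 -> 0
  row 16 [10000]: F1=0 F2=1 (differ) -> 1
  row 17 [10001]: F1=1 F2=1 -> 0
  row 18 [10010]: F1=1 F2=1 -> 0
  row 19 [10011]: F1=1 F2=1 -> 0
  row 20 [10100]: F1=1 F2=0 (differ) -> 1
  row 21 [10101]: F1=1 F2=0 (differ) -> 1
  row 22 [10110]: F1=1 F2=0 (differ) -> 1
  row 23 [10111]: F1=1 F2=0 (differ) -> 1
  row 24 [11000]: F1=1 F2=1 -> 0
  row 25 [11001]: F1=1 F2=1 -> 0
  row 26 [11010]: F1=1 F2=1 -> 0
  row 27 [11011]: F1=1 F2=1 -> 0
  row 28 [11100]: F1=1 F2=0 (differ) -> 1
  row 29 [11101]: F1=1 F2=0 (differ) -> 1
  row 30 [11110]: F1=1 F2=0 (differ) -> 1
  row 31 [11111]: F1=1 F2=1 -> 0
Full result column, 8 rows per line (p,q fixed per line; r,s,t runs 000..111 left to right):
  rows 0-7 [p,q=00]: 00001111  (ones: 4)
  rows 8-15 [p,q=01]: 10001110  (ones: 4)
  rows 16-23 [p,q=10]: 10001111  (ones: 5)
  rows 24-31 [p,q=11]: 00001110  (ones: 3)
Disagreements = 4+4+5+3 = 16

16


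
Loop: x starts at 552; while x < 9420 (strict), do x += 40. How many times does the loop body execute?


Step 1: x goes from 552 toward 9420 by 40; the body runs while x<9420, so iterations = ceil((bound-start)/step)
Step 2: Distance=8868
Step 3: ceil(8868/40)=222

222


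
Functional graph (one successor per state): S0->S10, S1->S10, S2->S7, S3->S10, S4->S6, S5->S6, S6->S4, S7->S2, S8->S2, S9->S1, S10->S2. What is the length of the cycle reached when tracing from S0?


Trace from S0 until a state repeats:
  S0 -> S10 -> S2 -> S7 -> S2
S2 first seen at step 2, revisited at step 4.
Cycle length = 4 - 2 = 2

2


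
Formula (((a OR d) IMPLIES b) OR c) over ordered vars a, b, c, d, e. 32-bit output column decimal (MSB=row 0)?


Formula: (((a OR d) IMPLIES b) OR c) over a, b, c, d, e (32 rows)
Evaluate each row (bits = a,b,c,d,e, MSB first):
  row 0 [00000]: (((0 OR 0) IMPLIES 0) OR 0) -> 1
  row 1 [00001]: (((0 OR 0) IMPLIES 0) OR 0) -> 1
  row 2 [00010]: (((0 OR 1) IMPLIES 0) OR 0) -> 0
  row 3 [00011]: (((0 OR 1) IMPLIES 0) OR 0) -> 0
  row 4 [00100]: (((0 OR 0) IMPLIES 0) OR 1) -> 1
  row 5 [00101]: (((0 OR 0) IMPLIES 0) OR 1) -> 1
  row 6 [00110]: (((0 OR 1) IMPLIES 0) OR 1) -> 1
  row 7 [00111]: (((0 OR 1) IMPLIES 0) OR 1) -> 1
  row 8 [01000]: (((0 OR 0) IMPLIES 1) OR 0) -> 1
  row 9 [01001]: (((0 OR 0) IMPLIES 1) OR 0) -> 1
  row 10 [01010]: (((0 OR 1) IMPLIES 1) OR 0) -> 1
  row 11 [01011]: (((0 OR 1) IMPLIES 1) OR 0) -> 1
  row 12 [01100]: (((0 OR 0) IMPLIES 1) OR 1) -> 1
  row 13 [01101]: (((0 OR 0) IMPLIES 1) OR 1) -> 1
  row 14 [01110]: (((0 OR 1) IMPLIES 1) OR 1) -> 1
  row 15 [01111]: (((0 OR 1) IMPLIES 1) OR 1) -> 1
  row 16 [10000]: (((1 OR 0) IMPLIES 0) OR 0) -> 0
  row 17 [10001]: (((1 OR 0) IMPLIES 0) OR 0) -> 0
  row 18 [10010]: (((1 OR 1) IMPLIES 0) OR 0) -> 0
  row 19 [10011]: (((1 OR 1) IMPLIES 0) OR 0) -> 0
  row 20 [10100]: (((1 OR 0) IMPLIES 0) OR 1) -> 1
  row 21 [10101]: (((1 OR 0) IMPLIES 0) OR 1) -> 1
  row 22 [10110]: (((1 OR 1) IMPLIES 0) OR 1) -> 1
  row 23 [10111]: (((1 OR 1) IMPLIES 0) OR 1) -> 1
  row 24 [11000]: (((1 OR 0) IMPLIES 1) OR 0) -> 1
  row 25 [11001]: (((1 OR 0) IMPLIES 1) OR 0) -> 1
  row 26 [11010]: (((1 OR 1) IMPLIES 1) OR 0) -> 1
  row 27 [11011]: (((1 OR 1) IMPLIES 1) OR 0) -> 1
  row 28 [11100]: (((1 OR 0) IMPLIES 1) OR 1) -> 1
  row 29 [11101]: (((1 OR 0) IMPLIES 1) OR 1) -> 1
  row 30 [11110]: (((1 OR 1) IMPLIES 1) OR 1) -> 1
  row 31 [11111]: (((1 OR 1) IMPLIES 1) OR 1) -> 1
Full result column, 4 rows per line (a,b,c fixed per line; d,e runs 00..11 left to right):
  rows 0-3 [a,b,c=000]: 1100  = hex C
  rows 4-7 [a,b,c=001]: 1111  = hex F
  rows 8-11 [a,b,c=010]: 1111  = hex F
  rows 12-15 [a,b,c=011]: 1111  = hex F
  rows 16-19 [a,b,c=100]: 0000  = hex 0
  rows 20-23 [a,b,c=101]: 1111  = hex F
  rows 24-27 [a,b,c=110]: 1111  = hex F
  rows 28-31 [a,b,c=111]: 1111  = hex F
Output column (row 0 .. row 31) = 11001111111111110000111111111111
Output column grouped in 4s = 1100 1111 1111 1111 0000 1111 1111 1111 = 0xCFFF0FFF
Convert to decimal digit by digit (value = value*16 + digit):
  C -> 12
  12*16 + 15 (F) = 207
  207*16 + 15 (F) = 3327
  3327*16 + 15 (F) = 53247
  53247*16 + 0 = 851952
  851952*16 + 15 (F) = 13631247
  13631247*16 + 15 (F) = 218099967
  218099967*16 + 15 (F) = 3489599487
Decimal = 3489599487

3489599487


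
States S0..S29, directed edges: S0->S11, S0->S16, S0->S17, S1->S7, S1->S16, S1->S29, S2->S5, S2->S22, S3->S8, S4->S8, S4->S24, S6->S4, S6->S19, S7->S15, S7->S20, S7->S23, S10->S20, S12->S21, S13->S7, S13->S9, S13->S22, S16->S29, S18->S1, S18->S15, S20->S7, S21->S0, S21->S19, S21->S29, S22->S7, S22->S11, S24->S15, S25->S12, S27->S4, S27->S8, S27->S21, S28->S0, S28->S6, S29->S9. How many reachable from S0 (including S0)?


BFS from S0:
  layer 0: {S0}
  layer 1: {S11, S16, S17}
  layer 2: {S29}
  layer 3: {S9}
Reachable set: {S0, S9, S11, S16, S17, S29}
Count = 6

6


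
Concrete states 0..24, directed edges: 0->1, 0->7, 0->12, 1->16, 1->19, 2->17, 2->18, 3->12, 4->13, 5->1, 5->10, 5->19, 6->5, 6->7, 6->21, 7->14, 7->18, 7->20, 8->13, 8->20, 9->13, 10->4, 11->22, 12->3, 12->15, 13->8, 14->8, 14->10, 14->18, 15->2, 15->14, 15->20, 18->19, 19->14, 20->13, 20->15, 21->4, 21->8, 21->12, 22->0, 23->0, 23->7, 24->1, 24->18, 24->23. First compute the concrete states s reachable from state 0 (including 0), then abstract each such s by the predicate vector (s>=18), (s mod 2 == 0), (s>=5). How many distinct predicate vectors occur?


BFS from 0:
Concrete reachable: {0, 1, 2, 3, 4, 7, 8, 10, 12, 13, 14, 15, 16, 17, 18, 19, 20}
Abstract via predicates (s>=18), (s mod 2 == 0), (s>=5):
  (0,0,0) <- {1, 3}
  (0,0,1) <- {7, 13, 15, 17}
  (0,1,0) <- {0, 2, 4}
  (0,1,1) <- {8, 10, 12, 14, 16}
  (1,0,1) <- {19}
  (1,1,1) <- {18, 20}
Distinct abstract states = 6

6


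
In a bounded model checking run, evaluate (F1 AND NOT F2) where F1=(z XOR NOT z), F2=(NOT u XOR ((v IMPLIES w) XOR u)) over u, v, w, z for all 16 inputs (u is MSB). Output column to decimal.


F1 = (z XOR NOT z)
F2 = (NOT u XOR ((v IMPLIES w) XOR u))
Counterexample to F1=>F2 is where F1=1 and F2=0.
Evaluate each row (bits = u,v,w,z, MSB first):
  row 0 [0000]: F1=1 F2=0 -> F1&~F2 -> 1
  row 1 [0001]: F1=1 F2=0 -> F1&~F2 -> 1
  row 2 [0010]: F1=1 F2=0 -> F1&~F2 -> 1
  row 3 [0011]: F1=1 F2=0 -> F1&~F2 -> 1
  row 4 [0100]: F1=1 F2=1 -> F1&~F2 -> 0
  row 5 [0101]: F1=1 F2=1 -> F1&~F2 -> 0
  row 6 [0110]: F1=1 F2=0 -> F1&~F2 -> 1
  row 7 [0111]: F1=1 F2=0 -> F1&~F2 -> 1
  row 8 [1000]: F1=1 F2=0 -> F1&~F2 -> 1
  row 9 [1001]: F1=1 F2=0 -> F1&~F2 -> 1
  row 10 [1010]: F1=1 F2=0 -> F1&~F2 -> 1
  row 11 [1011]: F1=1 F2=0 -> F1&~F2 -> 1
  row 12 [1100]: F1=1 F2=1 -> F1&~F2 -> 0
  row 13 [1101]: F1=1 F2=1 -> F1&~F2 -> 0
  row 14 [1110]: F1=1 F2=0 -> F1&~F2 -> 1
  row 15 [1111]: F1=1 F2=0 -> F1&~F2 -> 1
Full result column, 4 rows per line (u,v fixed per line; w,z runs 00..11 left to right):
  rows 0-3 [u,v=00]: 1111  = hex F
  rows 4-7 [u,v=01]: 0011  = hex 3
  rows 8-11 [u,v=10]: 1111  = hex F
  rows 12-15 [u,v=11]: 0011  = hex 3
Counterexample vector (row 0 .. row 15) = 1111001111110011
Output column grouped in 4s = 1111 0011 1111 0011 = 0xF3F3
Convert to decimal digit by digit (value = value*16 + digit):
  F -> 15
  15*16 + 3 = 243
  243*16 + 15 (F) = 3903
  3903*16 + 3 = 62451
Decimal = 62451

62451


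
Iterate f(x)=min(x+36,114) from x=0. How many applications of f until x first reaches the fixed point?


Step 1: x=0, cap=114, increment=36
Step 2: x grows by 36 each step until capped at 114; fixed point is x=114
Step 3: iterations = ceil(114/36) = 4

4


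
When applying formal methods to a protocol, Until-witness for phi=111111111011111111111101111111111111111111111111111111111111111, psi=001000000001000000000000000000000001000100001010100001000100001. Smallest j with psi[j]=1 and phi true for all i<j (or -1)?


(phi U psi) at 0: need smallest j with psi[j]=1 and phi[i]=1 for all i in [0,j).
Scan from step 0:
  step 0: phi=1, psi=0 -> continue
  step 1: phi=1, psi=0 -> continue
  step 2: psi=1 and phi held for [0,2) -> witness found
Witness step = 2

2


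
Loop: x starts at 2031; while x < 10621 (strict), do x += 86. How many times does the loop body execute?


Step 1: x goes from 2031 toward 10621 by 86; the body runs while x<10621, so iterations = ceil((bound-start)/step)
Step 2: Distance=8590
Step 3: ceil(8590/86)=100

100


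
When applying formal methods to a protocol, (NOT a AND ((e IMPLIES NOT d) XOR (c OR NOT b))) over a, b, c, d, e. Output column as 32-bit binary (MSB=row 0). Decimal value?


Formula: (NOT a AND ((e IMPLIES NOT d) XOR (c OR NOT b))) over a, b, c, d, e (32 rows)
Evaluate each row (bits = a,b,c,d,e, MSB first):
  row 0 [00000]: (NOT 0 AND ((0 IMPLIES NOT 0) XOR (0 OR NOT 0))) -> 0
  row 1 [00001]: (NOT 0 AND ((1 IMPLIES NOT 0) XOR (0 OR NOT 0))) -> 0
  row 2 [00010]: (NOT 0 AND ((0 IMPLIES NOT 1) XOR (0 OR NOT 0))) -> 0
  row 3 [00011]: (NOT 0 AND ((1 IMPLIES NOT 1) XOR (0 OR NOT 0))) -> 1
  row 4 [00100]: (NOT 0 AND ((0 IMPLIES NOT 0) XOR (1 OR NOT 0))) -> 0
  row 5 [00101]: (NOT 0 AND ((1 IMPLIES NOT 0) XOR (1 OR NOT 0))) -> 0
  row 6 [00110]: (NOT 0 AND ((0 IMPLIES NOT 1) XOR (1 OR NOT 0))) -> 0
  row 7 [00111]: (NOT 0 AND ((1 IMPLIES NOT 1) XOR (1 OR NOT 0))) -> 1
  row 8 [01000]: (NOT 0 AND ((0 IMPLIES NOT 0) XOR (0 OR NOT 1))) -> 1
  row 9 [01001]: (NOT 0 AND ((1 IMPLIES NOT 0) XOR (0 OR NOT 1))) -> 1
  row 10 [01010]: (NOT 0 AND ((0 IMPLIES NOT 1) XOR (0 OR NOT 1))) -> 1
  row 11 [01011]: (NOT 0 AND ((1 IMPLIES NOT 1) XOR (0 OR NOT 1))) -> 0
  row 12 [01100]: (NOT 0 AND ((0 IMPLIES NOT 0) XOR (1 OR NOT 1))) -> 0
  row 13 [01101]: (NOT 0 AND ((1 IMPLIES NOT 0) XOR (1 OR NOT 1))) -> 0
  row 14 [01110]: (NOT 0 AND ((0 IMPLIES NOT 1) XOR (1 OR NOT 1))) -> 0
  row 15 [01111]: (NOT 0 AND ((1 IMPLIES NOT 1) XOR (1 OR NOT 1))) -> 1
  row 16 [10000]: (NOT 1 AND ((0 IMPLIES NOT 0) XOR (0 OR NOT 0))) -> 0
  row 17 [10001]: (NOT 1 AND ((1 IMPLIES NOT 0) XOR (0 OR NOT 0))) -> 0
  row 18 [10010]: (NOT 1 AND ((0 IMPLIES NOT 1) XOR (0 OR NOT 0))) -> 0
  row 19 [10011]: (NOT 1 AND ((1 IMPLIES NOT 1) XOR (0 OR NOT 0))) -> 0
  row 20 [10100]: (NOT 1 AND ((0 IMPLIES NOT 0) XOR (1 OR NOT 0))) -> 0
  row 21 [10101]: (NOT 1 AND ((1 IMPLIES NOT 0) XOR (1 OR NOT 0))) -> 0
  row 22 [10110]: (NOT 1 AND ((0 IMPLIES NOT 1) XOR (1 OR NOT 0))) -> 0
  row 23 [10111]: (NOT 1 AND ((1 IMPLIES NOT 1) XOR (1 OR NOT 0))) -> 0
  row 24 [11000]: (NOT 1 AND ((0 IMPLIES NOT 0) XOR (0 OR NOT 1))) -> 0
  row 25 [11001]: (NOT 1 AND ((1 IMPLIES NOT 0) XOR (0 OR NOT 1))) -> 0
  row 26 [11010]: (NOT 1 AND ((0 IMPLIES NOT 1) XOR (0 OR NOT 1))) -> 0
  row 27 [11011]: (NOT 1 AND ((1 IMPLIES NOT 1) XOR (0 OR NOT 1))) -> 0
  row 28 [11100]: (NOT 1 AND ((0 IMPLIES NOT 0) XOR (1 OR NOT 1))) -> 0
  row 29 [11101]: (NOT 1 AND ((1 IMPLIES NOT 0) XOR (1 OR NOT 1))) -> 0
  row 30 [11110]: (NOT 1 AND ((0 IMPLIES NOT 1) XOR (1 OR NOT 1))) -> 0
  row 31 [11111]: (NOT 1 AND ((1 IMPLIES NOT 1) XOR (1 OR NOT 1))) -> 0
Full result column, 4 rows per line (a,b,c fixed per line; d,e runs 00..11 left to right):
  rows 0-3 [a,b,c=000]: 0001  = hex 1
  rows 4-7 [a,b,c=001]: 0001  = hex 1
  rows 8-11 [a,b,c=010]: 1110  = hex E
  rows 12-15 [a,b,c=011]: 0001  = hex 1
  rows 16-19 [a,b,c=100]: 0000  = hex 0
  rows 20-23 [a,b,c=101]: 0000  = hex 0
  rows 24-27 [a,b,c=110]: 0000  = hex 0
  rows 28-31 [a,b,c=111]: 0000  = hex 0
Output column (row 0 .. row 31) = 00010001111000010000000000000000
Output column grouped in 4s = 0001 0001 1110 0001 0000 0000 0000 0000 = 0x11E10000
Convert to decimal digit by digit (value = value*16 + digit):
  1 -> 1
  1*16 + 1 = 17
  17*16 + 14 (E) = 286
  286*16 + 1 = 4577
  4577*16 + 0 = 73232
  73232*16 + 0 = 1171712
  1171712*16 + 0 = 18747392
  18747392*16 + 0 = 299958272
Decimal = 299958272

299958272


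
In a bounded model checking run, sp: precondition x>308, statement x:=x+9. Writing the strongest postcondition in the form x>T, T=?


Formula: sp(P, x:=E) = exists old_x. (x = E[old_x/x]) AND P[old_x/x] (old_x is the value of x before the assignment; eliminate old_x by solving x = E[old_x/x] for old_x)
Step 1: Precondition P: x>308, i.e. old_x > 308
Step 2: Assignment gives x = old_x + 9, so old_x = x - 9
Step 3: Substitute into P: x - 9 > 308
Step 4: Simplify: x > 308+9 = 317

317


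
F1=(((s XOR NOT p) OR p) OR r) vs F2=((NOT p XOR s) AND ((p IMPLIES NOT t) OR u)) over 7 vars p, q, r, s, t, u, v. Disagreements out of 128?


F1 = (((s XOR NOT p) OR p) OR r)
F2 = ((NOT p XOR s) AND ((p IMPLIES NOT t) OR u))
Evaluate both on each of 128 rows (bits = p,q,r,s,t,u,v):
  row 0 [0000000]: F1=1 F2=1 -> 0
  row 1 [0000001]: F1=1 F2=1 -> 0
  row 2 [0000010]: F1=1 F2=1 -> 0
  row 3 [0000011]: F1=1 F2=1 -> 0
  row 4 [0000100]: F1=1 F2=1 -> 0
  (every remaining row is evaluated the same way; all 128 results are listed next)
Full result column, 8 rows per line (p,q,r,s fixed per line; t,u,v runs 000..111 left to right):
  rows 0-7 [p,q,r,s=0000]: 00000000  (ones: 0)
  rows 8-15 [p,q,r,s=0001]: 00000000  (ones: 0)
  rows 16-23 [p,q,r,s=0010]: 00000000  (ones: 0)
  rows 24-31 [p,q,r,s=0011]: 11111111  (ones: 8)
  rows 32-39 [p,q,r,s=0100]: 00000000  (ones: 0)
  rows 40-47 [p,q,r,s=0101]: 00000000  (ones: 0)
  rows 48-55 [p,q,r,s=0110]: 00000000  (ones: 0)
  rows 56-63 [p,q,r,s=0111]: 11111111  (ones: 8)
  rows 64-71 [p,q,r,s=1000]: 11111111  (ones: 8)
  rows 72-79 [p,q,r,s=1001]: 00001100  (ones: 2)
  rows 80-87 [p,q,r,s=1010]: 11111111  (ones: 8)
  rows 88-95 [p,q,r,s=1011]: 00001100  (ones: 2)
  rows 96-103 [p,q,r,s=1100]: 11111111  (ones: 8)
  rows 104-111 [p,q,r,s=1101]: 00001100  (ones: 2)
  rows 112-119 [p,q,r,s=1110]: 11111111  (ones: 8)
  rows 120-127 [p,q,r,s=1111]: 00001100  (ones: 2)
Disagreements = 0+0+0+8+0+0+0+8+8+2+8+2+8+2+8+2 = 56

56


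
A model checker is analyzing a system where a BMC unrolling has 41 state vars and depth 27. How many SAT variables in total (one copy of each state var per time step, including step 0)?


BMC unrolls to depth k, creating one copy of each state var for steps 0..k.
Step count = 27 + 1 = 28 (steps 0 through 27)
Vars per step = 41
Total = 41 * 28 = 1148

1148


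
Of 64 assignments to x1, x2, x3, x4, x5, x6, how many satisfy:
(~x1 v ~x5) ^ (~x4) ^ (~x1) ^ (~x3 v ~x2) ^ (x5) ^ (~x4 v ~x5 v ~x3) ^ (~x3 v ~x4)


CNF with 7 clauses over 6 vars (64 assignments).
An assignment satisfies CNF iff every clause has >=1 true literal.
Check each row (bits = x1,x2,x3,x4,x5,x6; clause T/F shown):
  row 0 [000000]: clauses=TTTTFTT -> 0
  row 1 [000001]: clauses=TTTTFTT -> 0
  row 2 [000010]: clauses=TTTTTTT -> 1
  row 3 [000011]: clauses=TTTTTTT -> 1
  row 4 [000100]: clauses=TFTTFTT -> 0
  (every remaining row is evaluated the same way; all 64 results are listed next)
Full result column, 8 rows per line (x1,x2,x3 fixed per line; x4,x5,x6 runs 000..111 left to right):
  rows 0-7 [x1,x2,x3=000]: 00110000  (ones: 2)
  rows 8-15 [x1,x2,x3=001]: 00110000  (ones: 2)
  rows 16-23 [x1,x2,x3=010]: 00110000  (ones: 2)
  rows 24-31 [x1,x2,x3=011]: 00000000  (ones: 0)
  rows 32-39 [x1,x2,x3=100]: 00000000  (ones: 0)
  rows 40-47 [x1,x2,x3=101]: 00000000  (ones: 0)
  rows 48-55 [x1,x2,x3=110]: 00000000  (ones: 0)
  rows 56-63 [x1,x2,x3=111]: 00000000  (ones: 0)
Satisfying assignments = 2+2+2+0+0+0+0+0 = 6

6


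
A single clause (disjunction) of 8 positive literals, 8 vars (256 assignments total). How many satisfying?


Step 1: Total=2^8=256
Step 2: Unsat when all 8 false: 2^0=1
Step 3: Sat=256-1=255

255


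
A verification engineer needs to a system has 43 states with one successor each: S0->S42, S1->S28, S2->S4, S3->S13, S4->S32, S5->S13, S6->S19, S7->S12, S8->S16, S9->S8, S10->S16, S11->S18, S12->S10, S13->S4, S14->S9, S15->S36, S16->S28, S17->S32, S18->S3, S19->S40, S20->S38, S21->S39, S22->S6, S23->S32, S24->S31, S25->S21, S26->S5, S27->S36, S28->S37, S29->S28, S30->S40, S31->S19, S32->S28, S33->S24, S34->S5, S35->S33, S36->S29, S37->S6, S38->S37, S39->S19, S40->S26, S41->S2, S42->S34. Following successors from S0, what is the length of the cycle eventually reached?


Trace from S0 until a state repeats:
  S0 -> S42 -> S34 -> S5 -> S13 -> S4 -> S32 -> S28 -> S37 -> S6 -> S19 -> S40 -> S26 -> S5
S5 first seen at step 3, revisited at step 13.
Cycle length = 13 - 3 = 10

10


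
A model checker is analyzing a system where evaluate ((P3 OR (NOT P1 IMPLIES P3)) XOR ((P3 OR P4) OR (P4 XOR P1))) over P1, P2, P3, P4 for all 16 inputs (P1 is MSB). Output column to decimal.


Formula: ((P3 OR (NOT P1 IMPLIES P3)) XOR ((P3 OR P4) OR (P4 XOR P1))) over P1, P2, P3, P4 (16 rows)
Evaluate each row (bits = P1,P2,P3,P4, MSB first):
  row 0 [0000]: ((0 OR (NOT 0 IMPLIES 0)) XOR ((0 OR 0) OR (0 XOR 0))) -> 0
  row 1 [0001]: ((0 OR (NOT 0 IMPLIES 0)) XOR ((0 OR 1) OR (1 XOR 0))) -> 1
  row 2 [0010]: ((1 OR (NOT 0 IMPLIES 1)) XOR ((1 OR 0) OR (0 XOR 0))) -> 0
  row 3 [0011]: ((1 OR (NOT 0 IMPLIES 1)) XOR ((1 OR 1) OR (1 XOR 0))) -> 0
  row 4 [0100]: ((0 OR (NOT 0 IMPLIES 0)) XOR ((0 OR 0) OR (0 XOR 0))) -> 0
  row 5 [0101]: ((0 OR (NOT 0 IMPLIES 0)) XOR ((0 OR 1) OR (1 XOR 0))) -> 1
  row 6 [0110]: ((1 OR (NOT 0 IMPLIES 1)) XOR ((1 OR 0) OR (0 XOR 0))) -> 0
  row 7 [0111]: ((1 OR (NOT 0 IMPLIES 1)) XOR ((1 OR 1) OR (1 XOR 0))) -> 0
  row 8 [1000]: ((0 OR (NOT 1 IMPLIES 0)) XOR ((0 OR 0) OR (0 XOR 1))) -> 0
  row 9 [1001]: ((0 OR (NOT 1 IMPLIES 0)) XOR ((0 OR 1) OR (1 XOR 1))) -> 0
  row 10 [1010]: ((1 OR (NOT 1 IMPLIES 1)) XOR ((1 OR 0) OR (0 XOR 1))) -> 0
  row 11 [1011]: ((1 OR (NOT 1 IMPLIES 1)) XOR ((1 OR 1) OR (1 XOR 1))) -> 0
  row 12 [1100]: ((0 OR (NOT 1 IMPLIES 0)) XOR ((0 OR 0) OR (0 XOR 1))) -> 0
  row 13 [1101]: ((0 OR (NOT 1 IMPLIES 0)) XOR ((0 OR 1) OR (1 XOR 1))) -> 0
  row 14 [1110]: ((1 OR (NOT 1 IMPLIES 1)) XOR ((1 OR 0) OR (0 XOR 1))) -> 0
  row 15 [1111]: ((1 OR (NOT 1 IMPLIES 1)) XOR ((1 OR 1) OR (1 XOR 1))) -> 0
Full result column, 4 rows per line (P1,P2 fixed per line; P3,P4 runs 00..11 left to right):
  rows 0-3 [P1,P2=00]: 0100  = hex 4
  rows 4-7 [P1,P2=01]: 0100  = hex 4
  rows 8-11 [P1,P2=10]: 0000  = hex 0
  rows 12-15 [P1,P2=11]: 0000  = hex 0
Output column (row 0 .. row 15) = 0100010000000000
Output column grouped in 4s = 0100 0100 0000 0000 = 0x4400
Convert to decimal digit by digit (value = value*16 + digit):
  4 -> 4
  4*16 + 4 = 68
  68*16 + 0 = 1088
  1088*16 + 0 = 17408
Decimal = 17408

17408


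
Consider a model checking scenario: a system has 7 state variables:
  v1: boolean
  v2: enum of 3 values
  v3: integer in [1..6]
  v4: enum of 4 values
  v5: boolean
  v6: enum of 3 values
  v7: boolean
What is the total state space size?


State space = product of domain sizes of all variables.
Domain sizes:
  v1 (boolean): 2
  v2 (enum of 3 values): 3
  v3 (integer in [1..6]): 6
  v4 (enum of 4 values): 4
  v5 (boolean): 2
  v6 (enum of 3 values): 3
  v7 (boolean): 2
Product = 2 * 3 * 6 * 4 * 2 * 3 * 2 = 1728

1728


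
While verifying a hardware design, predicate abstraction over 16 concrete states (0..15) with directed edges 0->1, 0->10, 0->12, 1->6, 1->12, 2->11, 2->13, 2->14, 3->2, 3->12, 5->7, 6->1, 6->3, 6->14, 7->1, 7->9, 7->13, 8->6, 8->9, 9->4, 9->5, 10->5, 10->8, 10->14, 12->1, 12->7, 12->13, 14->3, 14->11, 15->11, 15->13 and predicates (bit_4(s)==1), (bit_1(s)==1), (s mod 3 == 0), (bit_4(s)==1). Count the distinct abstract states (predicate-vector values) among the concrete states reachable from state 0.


BFS from 0:
Concrete reachable: {0, 1, 2, 3, 4, 5, 6, 7, 8, 9, 10, 11, 12, 13, 14}
Abstract via predicates (bit_4(s)==1), (bit_1(s)==1), (s mod 3 == 0), (bit_4(s)==1):
  (0,0,0,0) <- {1, 4, 5, 8, 13}
  (0,0,1,0) <- {0, 9, 12}
  (0,1,0,0) <- {2, 7, 10, 11, 14}
  (0,1,1,0) <- {3, 6}
Distinct abstract states = 4

4


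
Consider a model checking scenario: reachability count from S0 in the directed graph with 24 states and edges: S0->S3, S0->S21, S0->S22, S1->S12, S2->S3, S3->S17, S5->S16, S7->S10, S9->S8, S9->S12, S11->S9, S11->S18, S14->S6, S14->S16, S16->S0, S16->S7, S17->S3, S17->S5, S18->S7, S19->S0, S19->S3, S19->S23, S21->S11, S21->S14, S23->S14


BFS from S0:
  layer 0: {S0}
  layer 1: {S3, S21, S22}
  layer 2: {S11, S14, S17}
  layer 3: {S5, S6, S9, S16, S18}
  layer 4: {S7, S8, S12}
  layer 5: {S10}
Reachable set: {S0, S3, S5, S6, S7, S8, S9, S10, S11, S12, S14, S16, S17, S18, S21, S22}
Count = 16

16


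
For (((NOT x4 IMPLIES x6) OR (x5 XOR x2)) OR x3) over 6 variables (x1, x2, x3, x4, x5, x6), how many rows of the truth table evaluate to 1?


Formula: (((NOT x4 IMPLIES x6) OR (x5 XOR x2)) OR x3) over 6 vars (64 rows)
Evaluate each row (x1, x2, x3, x4, x5, x6 as bits, MSB first):
  row 0 [000000]: (((NOT 0 IMPLIES 0) OR (0 XOR 0)) OR 0) -> 0
  row 1 [000001]: (((NOT 0 IMPLIES 1) OR (0 XOR 0)) OR 0) -> 1
  row 2 [000010]: (((NOT 0 IMPLIES 0) OR (1 XOR 0)) OR 0) -> 1
  row 3 [000011]: (((NOT 0 IMPLIES 1) OR (1 XOR 0)) OR 0) -> 1
  row 4 [000100]: (((NOT 1 IMPLIES 0) OR (0 XOR 0)) OR 0) -> 1
  (every remaining row is evaluated the same way; all 64 results are listed next)
Full result column, 8 rows per line (x1,x2,x3 fixed per line; x4,x5,x6 runs 000..111 left to right):
  rows 0-7 [x1,x2,x3=000]: 01111111  (ones: 7)
  rows 8-15 [x1,x2,x3=001]: 11111111  (ones: 8)
  rows 16-23 [x1,x2,x3=010]: 11011111  (ones: 7)
  rows 24-31 [x1,x2,x3=011]: 11111111  (ones: 8)
  rows 32-39 [x1,x2,x3=100]: 01111111  (ones: 7)
  rows 40-47 [x1,x2,x3=101]: 11111111  (ones: 8)
  rows 48-55 [x1,x2,x3=110]: 11011111  (ones: 7)
  rows 56-63 [x1,x2,x3=111]: 11111111  (ones: 8)
Count of 1-rows = 7+8+7+8+7+8+7+8 = 60

60


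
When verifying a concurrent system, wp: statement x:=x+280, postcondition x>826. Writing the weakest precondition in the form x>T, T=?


Formula: wp(x:=E, P) = P[E/x] (substitute E for x in postcondition)
Step 1: Postcondition: x>826
Step 2: Substitute x+280 for x: x+280>826
Step 3: Solve for x: x > 826-280 = 546

546


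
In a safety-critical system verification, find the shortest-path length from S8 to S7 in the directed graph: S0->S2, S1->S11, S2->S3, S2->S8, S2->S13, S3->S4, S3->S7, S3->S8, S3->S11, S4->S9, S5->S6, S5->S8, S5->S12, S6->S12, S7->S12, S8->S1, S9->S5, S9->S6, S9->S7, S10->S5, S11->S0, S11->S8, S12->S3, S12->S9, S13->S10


BFS layer-by-layer from S8:
  dist 0: {S8}
  dist 1: {S1}
  dist 2: {S11}
  dist 3: {S0}
  dist 4: {S2}
  dist 5: {S3, S13}
  dist 6: {S4, S7, S10}
  -> S7 reached at distance 6
Shortest path length = 6

6


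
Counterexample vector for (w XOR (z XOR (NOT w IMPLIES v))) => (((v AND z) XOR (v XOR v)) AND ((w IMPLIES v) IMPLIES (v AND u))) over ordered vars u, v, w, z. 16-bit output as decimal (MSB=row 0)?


F1 = (w XOR (z XOR (NOT w IMPLIES v)))
F2 = (((v AND z) XOR (v XOR v)) AND ((w IMPLIES v) IMPLIES (v AND u)))
Counterexample to F1=>F2 is where F1=1 and F2=0.
Evaluate each row (bits = u,v,w,z, MSB first):
  row 0 [0000]: F1=0 F2=0 -> F1&~F2 -> 0
  row 1 [0001]: F1=1 F2=0 -> F1&~F2 -> 1
  row 2 [0010]: F1=0 F2=0 -> F1&~F2 -> 0
  row 3 [0011]: F1=1 F2=0 -> F1&~F2 -> 1
  row 4 [0100]: F1=1 F2=0 -> F1&~F2 -> 1
  row 5 [0101]: F1=0 F2=0 -> F1&~F2 -> 0
  row 6 [0110]: F1=0 F2=0 -> F1&~F2 -> 0
  row 7 [0111]: F1=1 F2=0 -> F1&~F2 -> 1
  row 8 [1000]: F1=0 F2=0 -> F1&~F2 -> 0
  row 9 [1001]: F1=1 F2=0 -> F1&~F2 -> 1
  row 10 [1010]: F1=0 F2=0 -> F1&~F2 -> 0
  row 11 [1011]: F1=1 F2=0 -> F1&~F2 -> 1
  row 12 [1100]: F1=1 F2=0 -> F1&~F2 -> 1
  row 13 [1101]: F1=0 F2=1 -> F1&~F2 -> 0
  row 14 [1110]: F1=0 F2=0 -> F1&~F2 -> 0
  row 15 [1111]: F1=1 F2=1 -> F1&~F2 -> 0
Full result column, 4 rows per line (u,v fixed per line; w,z runs 00..11 left to right):
  rows 0-3 [u,v=00]: 0101  = hex 5
  rows 4-7 [u,v=01]: 1001  = hex 9
  rows 8-11 [u,v=10]: 0101  = hex 5
  rows 12-15 [u,v=11]: 1000  = hex 8
Counterexample vector (row 0 .. row 15) = 0101100101011000
Output column grouped in 4s = 0101 1001 0101 1000 = 0x5958
Convert to decimal digit by digit (value = value*16 + digit):
  5 -> 5
  5*16 + 9 = 89
  89*16 + 5 = 1429
  1429*16 + 8 = 22872
Decimal = 22872

22872


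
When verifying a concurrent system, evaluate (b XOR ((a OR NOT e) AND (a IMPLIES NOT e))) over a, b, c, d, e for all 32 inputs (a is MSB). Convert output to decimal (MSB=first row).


Formula: (b XOR ((a OR NOT e) AND (a IMPLIES NOT e))) over a, b, c, d, e (32 rows)
Evaluate each row (bits = a,b,c,d,e, MSB first):
  row 0 [00000]: (0 XOR ((0 OR NOT 0) AND (0 IMPLIES NOT 0))) -> 1
  row 1 [00001]: (0 XOR ((0 OR NOT 1) AND (0 IMPLIES NOT 1))) -> 0
  row 2 [00010]: (0 XOR ((0 OR NOT 0) AND (0 IMPLIES NOT 0))) -> 1
  row 3 [00011]: (0 XOR ((0 OR NOT 1) AND (0 IMPLIES NOT 1))) -> 0
  row 4 [00100]: (0 XOR ((0 OR NOT 0) AND (0 IMPLIES NOT 0))) -> 1
  row 5 [00101]: (0 XOR ((0 OR NOT 1) AND (0 IMPLIES NOT 1))) -> 0
  row 6 [00110]: (0 XOR ((0 OR NOT 0) AND (0 IMPLIES NOT 0))) -> 1
  row 7 [00111]: (0 XOR ((0 OR NOT 1) AND (0 IMPLIES NOT 1))) -> 0
  row 8 [01000]: (1 XOR ((0 OR NOT 0) AND (0 IMPLIES NOT 0))) -> 0
  row 9 [01001]: (1 XOR ((0 OR NOT 1) AND (0 IMPLIES NOT 1))) -> 1
  row 10 [01010]: (1 XOR ((0 OR NOT 0) AND (0 IMPLIES NOT 0))) -> 0
  row 11 [01011]: (1 XOR ((0 OR NOT 1) AND (0 IMPLIES NOT 1))) -> 1
  row 12 [01100]: (1 XOR ((0 OR NOT 0) AND (0 IMPLIES NOT 0))) -> 0
  row 13 [01101]: (1 XOR ((0 OR NOT 1) AND (0 IMPLIES NOT 1))) -> 1
  row 14 [01110]: (1 XOR ((0 OR NOT 0) AND (0 IMPLIES NOT 0))) -> 0
  row 15 [01111]: (1 XOR ((0 OR NOT 1) AND (0 IMPLIES NOT 1))) -> 1
  row 16 [10000]: (0 XOR ((1 OR NOT 0) AND (1 IMPLIES NOT 0))) -> 1
  row 17 [10001]: (0 XOR ((1 OR NOT 1) AND (1 IMPLIES NOT 1))) -> 0
  row 18 [10010]: (0 XOR ((1 OR NOT 0) AND (1 IMPLIES NOT 0))) -> 1
  row 19 [10011]: (0 XOR ((1 OR NOT 1) AND (1 IMPLIES NOT 1))) -> 0
  row 20 [10100]: (0 XOR ((1 OR NOT 0) AND (1 IMPLIES NOT 0))) -> 1
  row 21 [10101]: (0 XOR ((1 OR NOT 1) AND (1 IMPLIES NOT 1))) -> 0
  row 22 [10110]: (0 XOR ((1 OR NOT 0) AND (1 IMPLIES NOT 0))) -> 1
  row 23 [10111]: (0 XOR ((1 OR NOT 1) AND (1 IMPLIES NOT 1))) -> 0
  row 24 [11000]: (1 XOR ((1 OR NOT 0) AND (1 IMPLIES NOT 0))) -> 0
  row 25 [11001]: (1 XOR ((1 OR NOT 1) AND (1 IMPLIES NOT 1))) -> 1
  row 26 [11010]: (1 XOR ((1 OR NOT 0) AND (1 IMPLIES NOT 0))) -> 0
  row 27 [11011]: (1 XOR ((1 OR NOT 1) AND (1 IMPLIES NOT 1))) -> 1
  row 28 [11100]: (1 XOR ((1 OR NOT 0) AND (1 IMPLIES NOT 0))) -> 0
  row 29 [11101]: (1 XOR ((1 OR NOT 1) AND (1 IMPLIES NOT 1))) -> 1
  row 30 [11110]: (1 XOR ((1 OR NOT 0) AND (1 IMPLIES NOT 0))) -> 0
  row 31 [11111]: (1 XOR ((1 OR NOT 1) AND (1 IMPLIES NOT 1))) -> 1
Full result column, 4 rows per line (a,b,c fixed per line; d,e runs 00..11 left to right):
  rows 0-3 [a,b,c=000]: 1010  = hex A
  rows 4-7 [a,b,c=001]: 1010  = hex A
  rows 8-11 [a,b,c=010]: 0101  = hex 5
  rows 12-15 [a,b,c=011]: 0101  = hex 5
  rows 16-19 [a,b,c=100]: 1010  = hex A
  rows 20-23 [a,b,c=101]: 1010  = hex A
  rows 24-27 [a,b,c=110]: 0101  = hex 5
  rows 28-31 [a,b,c=111]: 0101  = hex 5
Output column (row 0 .. row 31) = 10101010010101011010101001010101
Output column grouped in 4s = 1010 1010 0101 0101 1010 1010 0101 0101 = 0xAA55AA55
Convert to decimal digit by digit (value = value*16 + digit):
  A -> 10
  10*16 + 10 (A) = 170
  170*16 + 5 = 2725
  2725*16 + 5 = 43605
  43605*16 + 10 (A) = 697690
  697690*16 + 10 (A) = 11163050
  11163050*16 + 5 = 178608805
  178608805*16 + 5 = 2857740885
Decimal = 2857740885

2857740885
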